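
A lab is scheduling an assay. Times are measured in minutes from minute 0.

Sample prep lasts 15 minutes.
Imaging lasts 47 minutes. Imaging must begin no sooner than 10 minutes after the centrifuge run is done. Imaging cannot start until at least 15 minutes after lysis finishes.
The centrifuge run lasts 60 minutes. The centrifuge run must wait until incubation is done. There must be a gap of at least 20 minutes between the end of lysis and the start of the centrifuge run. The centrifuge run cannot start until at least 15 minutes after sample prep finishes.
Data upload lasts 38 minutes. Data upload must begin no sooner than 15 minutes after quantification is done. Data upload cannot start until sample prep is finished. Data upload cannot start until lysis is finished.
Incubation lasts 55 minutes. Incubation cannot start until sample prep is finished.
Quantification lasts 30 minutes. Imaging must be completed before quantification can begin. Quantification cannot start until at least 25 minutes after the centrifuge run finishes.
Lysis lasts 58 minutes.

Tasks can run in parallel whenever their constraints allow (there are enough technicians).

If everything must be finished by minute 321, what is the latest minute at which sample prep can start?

51

To finish by minute 321, data upload (duration 38) must start no later than minute 283.
Quantification feeds into data upload (must start by minute 283, minus 15-minute gap → minute 268); so quantification must finish by minute 268 and therefore start by minute 238.
Since quantification (must start by minute 238) depends on it, imaging must finish by minute 238. Backing off its 47-minute duration gives a latest start of minute 191.
The centrifuge run must finish in time for imaging (must start by minute 191, minus 10-minute gap → minute 181); quantification (must start by minute 238, minus 25-minute gap → minute 213). The tightest is minute 181, so the centrifuge run must start by 181 − 60 = minute 121.
Incubation has to be done before the centrifuge run (must start by minute 121). That means finishing by minute 121, i.e. starting by 121 − 55 = minute 66.
Sample prep has several dependents: incubation (must start by minute 66); the centrifuge run (must start by minute 121, minus 15-minute gap → minute 106); data upload (must start by minute 283). The earliest of those limits is minute 66, so sample prep must start by 66 − 15 = minute 51.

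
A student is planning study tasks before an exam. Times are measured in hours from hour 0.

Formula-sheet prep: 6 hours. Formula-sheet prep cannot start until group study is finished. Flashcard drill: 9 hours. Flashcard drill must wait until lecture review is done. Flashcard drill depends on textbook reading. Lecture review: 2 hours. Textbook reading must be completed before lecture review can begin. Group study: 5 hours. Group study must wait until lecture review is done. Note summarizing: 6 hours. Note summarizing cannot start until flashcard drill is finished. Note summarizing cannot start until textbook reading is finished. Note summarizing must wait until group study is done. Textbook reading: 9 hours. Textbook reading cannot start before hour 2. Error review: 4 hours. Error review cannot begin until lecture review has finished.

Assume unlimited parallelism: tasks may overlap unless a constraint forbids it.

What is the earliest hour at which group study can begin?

13

After its own release at hour 2, textbook reading can start at hour 2 and finishes at hour 11.
Lecture review cannot begin until textbook reading (finishes hour 11). It runs from hour 11 to 11 + 2 = hour 13.
Group study waits on lecture review (finishes hour 13), so the earliest it can start is hour 13.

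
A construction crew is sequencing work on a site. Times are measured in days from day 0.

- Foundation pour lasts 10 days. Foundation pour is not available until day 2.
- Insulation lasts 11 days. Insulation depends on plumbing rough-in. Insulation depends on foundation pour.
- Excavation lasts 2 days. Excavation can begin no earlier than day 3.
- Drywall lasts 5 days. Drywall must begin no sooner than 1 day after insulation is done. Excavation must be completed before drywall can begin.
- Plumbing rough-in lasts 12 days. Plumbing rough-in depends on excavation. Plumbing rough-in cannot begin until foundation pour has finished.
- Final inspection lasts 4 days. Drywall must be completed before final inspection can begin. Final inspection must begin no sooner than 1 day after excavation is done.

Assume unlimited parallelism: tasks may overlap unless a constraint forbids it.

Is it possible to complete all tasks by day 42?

No

Foundation pour cannot begin until its own release at day 2. It runs from day 2 to 2 + 10 = day 12.
Excavation cannot begin until its own release at day 3. It runs from day 3 to 3 + 2 = day 5.
Plumbing rough-in needs all of excavation (finishes day 5); foundation pour (finishes day 12). That puts its earliest start at day 12; it finishes at 12 + 12 = day 24.
Insulation has to wait for plumbing rough-in (finishes day 24); foundation pour (finishes day 12). The latest of these is day 24, so insulation runs day 24 to 24 + 11 = day 35.
Drywall needs all of insulation (finishes day 35, plus 1-day gap → day 36); excavation (finishes day 5). That puts its earliest start at day 36; it finishes at 36 + 5 = day 41.
Final inspection needs all of drywall (finishes day 41); excavation (finishes day 5, plus 1-day gap → day 6). That puts its earliest start at day 41; it finishes at 41 + 4 = day 45.
The earliest everything can be done is day 45, which is after the deadline of 42, so it is not possible.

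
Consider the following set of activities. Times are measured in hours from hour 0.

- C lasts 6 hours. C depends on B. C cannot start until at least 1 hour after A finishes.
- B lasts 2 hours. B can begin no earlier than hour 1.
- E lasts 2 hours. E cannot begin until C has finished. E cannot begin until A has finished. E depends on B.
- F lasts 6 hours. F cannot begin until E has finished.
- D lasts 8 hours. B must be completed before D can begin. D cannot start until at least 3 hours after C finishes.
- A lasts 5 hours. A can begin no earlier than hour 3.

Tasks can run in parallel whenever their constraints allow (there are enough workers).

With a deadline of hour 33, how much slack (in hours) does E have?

B waits on its own release at hour 1, so it starts at hour 1 and finishes at 1 + 2 = hour 3.
A cannot begin until its own release at hour 3. It runs from hour 3 to 3 + 5 = hour 8.
C has to wait for B (finishes hour 3); A (finishes hour 8, plus 1-hour gap → hour 9). The latest of these is hour 9, so C runs hour 9 to 9 + 6 = hour 15.
E cannot start until C (finishes hour 15); A (finishes hour 8); B (finishes hour 3). The controlling bound is hour 15, so E finishes at 15 + 2 = hour 17.

Working backward from the deadline:
Nothing follows F; the deadline of hour 33 is its only limit. It must start by 33 − 6 = hour 27.
E feeds into F (must start by hour 27); so E must finish by hour 27 and therefore start by hour 25.
So E can start as early as hour 15 and as late as hour 25, giving 25 − 15 = 10 hours of slack.

10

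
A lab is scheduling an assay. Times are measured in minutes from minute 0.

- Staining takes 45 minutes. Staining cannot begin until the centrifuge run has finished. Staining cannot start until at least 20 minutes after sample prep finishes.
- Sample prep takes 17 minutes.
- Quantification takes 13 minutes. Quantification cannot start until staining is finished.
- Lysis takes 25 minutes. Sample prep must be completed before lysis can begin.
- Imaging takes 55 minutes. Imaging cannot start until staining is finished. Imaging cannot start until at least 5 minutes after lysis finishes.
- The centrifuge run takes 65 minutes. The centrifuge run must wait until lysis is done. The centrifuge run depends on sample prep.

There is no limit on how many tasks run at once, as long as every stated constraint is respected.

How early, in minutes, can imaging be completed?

Sample prep can start immediately at minute 0; it finishes at minute 17.
Lysis waits on sample prep (finishes minute 17), so it starts at minute 17 and finishes at 17 + 25 = minute 42.
The centrifuge run has to wait for lysis (finishes minute 42); sample prep (finishes minute 17). The latest of these is minute 42, so the centrifuge run runs minute 42 to 42 + 65 = minute 107.
Staining has to wait for the centrifuge run (finishes minute 107); sample prep (finishes minute 17, plus 20-minute gap → minute 37). The latest of these is minute 107, so staining runs minute 107 to 107 + 45 = minute 152.
For imaging: staining (finishes minute 152); lysis (finishes minute 42, plus 5-minute gap → minute 47). Taking the maximum gives a start of minute 152, and it finishes at 152 + 55 = minute 207.

207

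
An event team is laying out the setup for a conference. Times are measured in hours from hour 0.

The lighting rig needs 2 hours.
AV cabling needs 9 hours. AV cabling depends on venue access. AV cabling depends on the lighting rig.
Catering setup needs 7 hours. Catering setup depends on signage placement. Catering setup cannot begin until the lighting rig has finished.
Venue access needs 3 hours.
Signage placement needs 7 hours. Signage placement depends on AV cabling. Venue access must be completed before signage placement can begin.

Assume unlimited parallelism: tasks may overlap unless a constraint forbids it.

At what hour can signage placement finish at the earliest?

19

Nothing blocks the lighting rig, so it runs from hour 0 to hour 2.
Venue access can start immediately at hour 0; it finishes at hour 3.
AV cabling needs all of venue access (finishes hour 3); the lighting rig (finishes hour 2). That puts its earliest start at hour 3; it finishes at 3 + 9 = hour 12.
Signage placement has to wait for AV cabling (finishes hour 12); venue access (finishes hour 3). The latest of these is hour 12, so signage placement runs hour 12 to 12 + 7 = hour 19.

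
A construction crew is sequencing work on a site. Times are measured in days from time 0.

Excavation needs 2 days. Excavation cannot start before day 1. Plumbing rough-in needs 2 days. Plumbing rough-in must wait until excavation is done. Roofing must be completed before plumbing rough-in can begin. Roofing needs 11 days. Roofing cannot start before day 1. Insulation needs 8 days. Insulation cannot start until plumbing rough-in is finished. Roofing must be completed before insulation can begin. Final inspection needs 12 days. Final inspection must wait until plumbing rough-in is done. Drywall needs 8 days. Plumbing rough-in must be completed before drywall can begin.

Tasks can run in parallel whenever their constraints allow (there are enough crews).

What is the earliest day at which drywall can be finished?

22

After its own release at day 1, roofing can start at day 1 and finishes at day 12.
Excavation waits on its own release at day 1, so it starts at day 1 and finishes at 1 + 2 = day 3.
Plumbing rough-in needs all of excavation (finishes day 3); roofing (finishes day 12). That puts its earliest start at day 12; it finishes at 12 + 2 = day 14.
Drywall cannot begin until plumbing rough-in (finishes day 14). It runs from day 14 to 14 + 8 = day 22.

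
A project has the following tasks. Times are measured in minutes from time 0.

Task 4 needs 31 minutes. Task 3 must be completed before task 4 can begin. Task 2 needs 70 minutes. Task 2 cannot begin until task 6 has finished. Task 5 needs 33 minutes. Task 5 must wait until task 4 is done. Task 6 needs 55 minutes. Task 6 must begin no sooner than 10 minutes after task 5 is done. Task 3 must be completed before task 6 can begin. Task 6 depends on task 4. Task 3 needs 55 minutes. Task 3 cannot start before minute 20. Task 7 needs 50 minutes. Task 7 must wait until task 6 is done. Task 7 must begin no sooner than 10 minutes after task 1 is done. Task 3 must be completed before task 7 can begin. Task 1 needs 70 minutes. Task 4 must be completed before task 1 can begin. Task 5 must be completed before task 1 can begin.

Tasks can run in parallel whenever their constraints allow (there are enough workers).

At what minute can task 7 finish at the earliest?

269

Task 3 cannot begin until its own release at minute 20. It runs from minute 20 to 20 + 55 = minute 75.
After task 3 (finishes minute 75), task 4 can start at minute 75 and finishes at minute 106.
After task 4 (finishes minute 106), task 5 can start at minute 106 and finishes at minute 139.
For task 6: task 5 (finishes minute 139, plus 10-minute gap → minute 149); task 3 (finishes minute 75); task 4 (finishes minute 106). Taking the maximum gives a start of minute 149, and it finishes at 149 + 55 = minute 204.
Task 1 has to wait for task 4 (finishes minute 106); task 5 (finishes minute 139). The latest of these is minute 139, so task 1 runs minute 139 to 139 + 70 = minute 209.
Task 7 needs all of task 6 (finishes minute 204); task 1 (finishes minute 209, plus 10-minute gap → minute 219); task 3 (finishes minute 75). That puts its earliest start at minute 219; it finishes at 219 + 50 = minute 269.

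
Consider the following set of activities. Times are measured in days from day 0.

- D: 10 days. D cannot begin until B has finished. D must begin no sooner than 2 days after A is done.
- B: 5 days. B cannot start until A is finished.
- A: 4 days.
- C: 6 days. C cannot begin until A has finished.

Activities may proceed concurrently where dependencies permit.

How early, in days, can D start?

9

A has no prerequisites, so it starts at day 0 and finishes at day 4.
After A (finishes day 4), B can start at day 4 and finishes at day 9.
D waits on B (finishes day 9); A (finishes day 4, plus 2-day gap → day 6). The latest of these is day 9, which is the earliest D can start.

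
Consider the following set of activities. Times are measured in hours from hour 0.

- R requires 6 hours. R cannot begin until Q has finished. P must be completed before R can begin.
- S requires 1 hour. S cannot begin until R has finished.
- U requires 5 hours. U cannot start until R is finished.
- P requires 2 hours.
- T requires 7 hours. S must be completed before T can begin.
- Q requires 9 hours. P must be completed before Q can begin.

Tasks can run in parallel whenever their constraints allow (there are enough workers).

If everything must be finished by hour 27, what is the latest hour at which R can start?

T must finish by hour 27; it takes 7 hours, so it must start by 27 − 7 = hour 20.
S feeds into T (must start by hour 20); so S must finish by hour 20 and therefore start by hour 19.
U must finish by hour 27; it takes 5 hours, so it must start by 27 − 5 = hour 22.
R must finish in time for S (must start by hour 19); U (must start by hour 22). The tightest is hour 19, so R must start by 19 − 6 = hour 13.

13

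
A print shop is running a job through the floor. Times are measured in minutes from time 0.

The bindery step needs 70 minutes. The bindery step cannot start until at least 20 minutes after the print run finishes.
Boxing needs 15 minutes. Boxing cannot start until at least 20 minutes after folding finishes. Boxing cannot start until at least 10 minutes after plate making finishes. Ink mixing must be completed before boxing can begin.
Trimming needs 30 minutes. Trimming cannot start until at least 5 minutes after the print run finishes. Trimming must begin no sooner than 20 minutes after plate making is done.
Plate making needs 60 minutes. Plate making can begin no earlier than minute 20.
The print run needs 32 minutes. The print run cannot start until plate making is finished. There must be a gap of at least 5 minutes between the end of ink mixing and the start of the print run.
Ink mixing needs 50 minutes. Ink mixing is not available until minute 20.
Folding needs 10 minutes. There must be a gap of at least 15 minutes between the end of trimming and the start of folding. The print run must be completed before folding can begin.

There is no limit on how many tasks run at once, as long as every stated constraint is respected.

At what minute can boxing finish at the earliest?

After its own release at minute 20, ink mixing can start at minute 20 and finishes at minute 70.
After its own release at minute 20, plate making can start at minute 20 and finishes at minute 80.
For the print run: plate making (finishes minute 80); ink mixing (finishes minute 70, plus 5-minute gap → minute 75). Taking the maximum gives a start of minute 80, and it finishes at 80 + 32 = minute 112.
Trimming cannot start until the print run (finishes minute 112, plus 5-minute gap → minute 117); plate making (finishes minute 80, plus 20-minute gap → minute 100). The controlling bound is minute 117, so trimming finishes at 117 + 30 = minute 147.
Folding cannot start until trimming (finishes minute 147, plus 15-minute gap → minute 162); the print run (finishes minute 112). The controlling bound is minute 162, so folding finishes at 162 + 10 = minute 172.
Boxing has to wait for folding (finishes minute 172, plus 20-minute gap → minute 192); plate making (finishes minute 80, plus 10-minute gap → minute 90); ink mixing (finishes minute 70). The latest of these is minute 192, so boxing runs minute 192 to 192 + 15 = minute 207.

207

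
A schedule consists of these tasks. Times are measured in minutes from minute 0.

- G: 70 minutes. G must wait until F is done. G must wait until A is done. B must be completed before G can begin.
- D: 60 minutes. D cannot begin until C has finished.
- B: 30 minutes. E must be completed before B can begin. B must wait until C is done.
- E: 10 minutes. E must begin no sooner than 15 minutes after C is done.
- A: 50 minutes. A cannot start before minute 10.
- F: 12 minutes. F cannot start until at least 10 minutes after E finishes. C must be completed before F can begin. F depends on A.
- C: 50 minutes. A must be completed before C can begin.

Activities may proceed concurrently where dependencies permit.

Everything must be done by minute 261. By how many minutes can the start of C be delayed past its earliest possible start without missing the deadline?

A cannot begin until its own release at minute 10. It runs from minute 10 to 10 + 50 = minute 60.
C cannot begin until A (finishes minute 60). It runs from minute 60 to 60 + 50 = minute 110.

Working backward from the deadline:
D must finish by minute 261; it takes 60 minutes, so it must start by 261 − 60 = minute 201.
To finish by minute 261, G (duration 70) must start no later than minute 191.
B must finish before G (must start by minute 191). With a 30-minute duration, B must start by 191 − 30 = minute 161.
F has to be done before G (must start by minute 191). That means finishing by minute 191, i.e. starting by 191 − 12 = minute 179.
For E: B (must start by minute 161); F (must start by minute 179, minus 10-minute gap → minute 169). The most restrictive is minute 161; with a 10-minute duration, E must start by minute 151.
For C: B (must start by minute 161); D (must start by minute 201); E (must start by minute 151, minus 15-minute gap → minute 136); F (must start by minute 179). The most restrictive is minute 136; with a 50-minute duration, C must start by minute 86.
So C can start as early as minute 60 and as late as minute 86, giving 86 − 60 = 26 minutes of slack.

26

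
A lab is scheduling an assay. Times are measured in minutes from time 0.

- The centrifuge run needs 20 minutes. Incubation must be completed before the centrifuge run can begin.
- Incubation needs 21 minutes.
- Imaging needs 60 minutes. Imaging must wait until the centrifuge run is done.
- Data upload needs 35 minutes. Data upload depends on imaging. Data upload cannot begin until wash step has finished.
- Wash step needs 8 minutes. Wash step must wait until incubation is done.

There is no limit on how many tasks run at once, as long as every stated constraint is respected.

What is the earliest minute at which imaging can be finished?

101

Incubation can start immediately at minute 0; it finishes at minute 21.
After incubation (finishes minute 21), the centrifuge run can start at minute 21 and finishes at minute 41.
Imaging cannot begin until the centrifuge run (finishes minute 41). It runs from minute 41 to 41 + 60 = minute 101.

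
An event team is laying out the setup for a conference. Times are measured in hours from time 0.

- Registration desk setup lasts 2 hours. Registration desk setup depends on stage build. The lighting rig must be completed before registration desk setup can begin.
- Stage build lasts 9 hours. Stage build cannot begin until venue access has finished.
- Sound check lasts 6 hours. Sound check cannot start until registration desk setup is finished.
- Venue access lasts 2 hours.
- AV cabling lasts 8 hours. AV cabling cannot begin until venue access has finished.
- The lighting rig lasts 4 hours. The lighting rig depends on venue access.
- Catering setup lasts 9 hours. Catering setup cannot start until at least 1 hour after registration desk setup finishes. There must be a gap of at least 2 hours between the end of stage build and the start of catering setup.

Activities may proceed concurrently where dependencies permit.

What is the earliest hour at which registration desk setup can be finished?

13

Venue access can start immediately at hour 0; it finishes at hour 2.
After venue access (finishes hour 2), the lighting rig can start at hour 2 and finishes at hour 6.
Stage build cannot begin until venue access (finishes hour 2). It runs from hour 2 to 2 + 9 = hour 11.
For registration desk setup: stage build (finishes hour 11); the lighting rig (finishes hour 6). Taking the maximum gives a start of hour 11, and it finishes at 11 + 2 = hour 13.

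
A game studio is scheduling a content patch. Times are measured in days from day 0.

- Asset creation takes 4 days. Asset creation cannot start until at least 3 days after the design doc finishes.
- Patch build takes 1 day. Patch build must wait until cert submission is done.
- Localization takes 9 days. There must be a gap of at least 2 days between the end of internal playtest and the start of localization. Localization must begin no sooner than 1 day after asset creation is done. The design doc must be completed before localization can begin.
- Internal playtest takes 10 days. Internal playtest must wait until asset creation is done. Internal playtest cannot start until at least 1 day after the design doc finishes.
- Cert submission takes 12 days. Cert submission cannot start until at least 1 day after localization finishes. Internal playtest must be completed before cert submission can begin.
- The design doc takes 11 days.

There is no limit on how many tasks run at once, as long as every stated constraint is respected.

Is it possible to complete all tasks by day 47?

The design doc has no prerequisites, so it starts at day 0 and finishes at day 11.
After the design doc (finishes day 11, plus 3-day gap → day 14), asset creation can start at day 14 and finishes at day 18.
Internal playtest has to wait for asset creation (finishes day 18); the design doc (finishes day 11, plus 1-day gap → day 12). The latest of these is day 18, so internal playtest runs day 18 to 18 + 10 = day 28.
For localization: internal playtest (finishes day 28, plus 2-day gap → day 30); asset creation (finishes day 18, plus 1-day gap → day 19); the design doc (finishes day 11). Taking the maximum gives a start of day 30, and it finishes at 30 + 9 = day 39.
Cert submission cannot start until localization (finishes day 39, plus 1-day gap → day 40); internal playtest (finishes day 28). The controlling bound is day 40, so cert submission finishes at 40 + 12 = day 52.
Patch build waits on cert submission (finishes day 52), so it starts at day 52 and finishes at 52 + 1 = day 53.
The earliest everything can be done is day 53, which is after the deadline of 47, so it is not possible.

No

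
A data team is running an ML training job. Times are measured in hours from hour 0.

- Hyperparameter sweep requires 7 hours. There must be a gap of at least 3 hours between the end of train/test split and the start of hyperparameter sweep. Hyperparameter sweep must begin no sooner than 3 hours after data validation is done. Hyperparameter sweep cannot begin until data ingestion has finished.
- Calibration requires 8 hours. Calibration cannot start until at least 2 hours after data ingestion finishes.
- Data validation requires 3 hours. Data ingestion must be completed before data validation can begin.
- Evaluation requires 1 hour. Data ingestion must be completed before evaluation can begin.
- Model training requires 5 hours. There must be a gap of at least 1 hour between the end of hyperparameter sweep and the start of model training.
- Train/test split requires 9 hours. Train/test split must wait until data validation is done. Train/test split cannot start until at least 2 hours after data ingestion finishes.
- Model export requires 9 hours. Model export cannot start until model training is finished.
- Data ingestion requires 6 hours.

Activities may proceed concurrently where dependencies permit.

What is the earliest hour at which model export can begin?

Data ingestion has no prerequisites, so it starts at hour 0 and finishes at hour 6.
After data ingestion (finishes hour 6), data validation can start at hour 6 and finishes at hour 9.
Train/test split needs all of data validation (finishes hour 9); data ingestion (finishes hour 6, plus 2-hour gap → hour 8). That puts its earliest start at hour 9; it finishes at 9 + 9 = hour 18.
Hyperparameter sweep needs all of train/test split (finishes hour 18, plus 3-hour gap → hour 21); data validation (finishes hour 9, plus 3-hour gap → hour 12); data ingestion (finishes hour 6). That puts its earliest start at hour 21; it finishes at 21 + 7 = hour 28.
Model training cannot begin until hyperparameter sweep (finishes hour 28, plus 1-hour gap → hour 29). It runs from hour 29 to 29 + 5 = hour 34.
Model export waits on model training (finishes hour 34), so the earliest it can start is hour 34.

34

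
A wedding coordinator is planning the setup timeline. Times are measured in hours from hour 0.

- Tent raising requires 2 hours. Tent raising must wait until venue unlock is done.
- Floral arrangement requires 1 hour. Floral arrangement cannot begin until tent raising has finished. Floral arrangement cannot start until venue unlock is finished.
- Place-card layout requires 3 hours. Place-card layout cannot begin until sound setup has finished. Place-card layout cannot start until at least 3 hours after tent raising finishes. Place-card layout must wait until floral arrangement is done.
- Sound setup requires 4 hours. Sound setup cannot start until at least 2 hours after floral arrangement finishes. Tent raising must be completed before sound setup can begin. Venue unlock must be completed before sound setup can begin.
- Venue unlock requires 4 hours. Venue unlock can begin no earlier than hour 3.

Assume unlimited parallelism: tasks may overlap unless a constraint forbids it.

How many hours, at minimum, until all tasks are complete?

19

Venue unlock waits on its own release at hour 3, so it starts at hour 3 and finishes at 3 + 4 = hour 7.
Tent raising waits on venue unlock (finishes hour 7), so it starts at hour 7 and finishes at 7 + 2 = hour 9.
Floral arrangement cannot start until tent raising (finishes hour 9); venue unlock (finishes hour 7). The controlling bound is hour 9, so floral arrangement finishes at 9 + 1 = hour 10.
For sound setup: floral arrangement (finishes hour 10, plus 2-hour gap → hour 12); tent raising (finishes hour 9); venue unlock (finishes hour 7). Taking the maximum gives a start of hour 12, and it finishes at 12 + 4 = hour 16.
Place-card layout has to wait for sound setup (finishes hour 16); tent raising (finishes hour 9, plus 3-hour gap → hour 12); floral arrangement (finishes hour 10). The latest of these is hour 16, so place-card layout runs hour 16 to 16 + 3 = hour 19.
All tasks are finished once the last one completes. Finish times: Venue unlock at 7, Tent raising at 9, Floral arrangement at 10, Sound setup at 16, Place-card layout at 19. The latest is hour 19.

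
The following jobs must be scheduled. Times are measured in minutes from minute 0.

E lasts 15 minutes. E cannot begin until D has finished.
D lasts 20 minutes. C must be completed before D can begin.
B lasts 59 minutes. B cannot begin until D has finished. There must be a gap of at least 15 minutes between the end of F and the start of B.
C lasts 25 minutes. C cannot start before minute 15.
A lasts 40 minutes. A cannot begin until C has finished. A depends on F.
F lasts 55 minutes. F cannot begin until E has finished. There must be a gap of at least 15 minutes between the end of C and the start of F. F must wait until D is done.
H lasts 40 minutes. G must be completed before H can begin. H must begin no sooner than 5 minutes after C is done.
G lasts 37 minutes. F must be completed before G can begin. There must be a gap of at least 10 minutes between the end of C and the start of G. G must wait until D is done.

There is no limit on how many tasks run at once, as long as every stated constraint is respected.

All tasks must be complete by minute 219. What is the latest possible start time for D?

52

A has no dependents, so it just needs to finish by minute 219. Starting by 219 − 40 = minute 179 achieves that.
Nothing follows B; the deadline of minute 219 is its only limit. It must start by 219 − 59 = minute 160.
Nothing follows H; the deadline of minute 219 is its only limit. It must start by 219 − 40 = minute 179.
G must finish before H (must start by minute 179). With a 37-minute duration, G must start by 179 − 37 = minute 142.
F must finish in time for A (must start by minute 179); B (must start by minute 160, minus 15-minute gap → minute 145); G (must start by minute 142). The tightest is minute 142, so F must start by 142 − 55 = minute 87.
Since F (must start by minute 87) depends on it, E must finish by minute 87. Backing off its 15-minute duration gives a latest start of minute 72.
D has several dependents: B (must start by minute 160); E (must start by minute 72); F (must start by minute 87); G (must start by minute 142). The earliest of those limits is minute 72, so D must start by 72 − 20 = minute 52.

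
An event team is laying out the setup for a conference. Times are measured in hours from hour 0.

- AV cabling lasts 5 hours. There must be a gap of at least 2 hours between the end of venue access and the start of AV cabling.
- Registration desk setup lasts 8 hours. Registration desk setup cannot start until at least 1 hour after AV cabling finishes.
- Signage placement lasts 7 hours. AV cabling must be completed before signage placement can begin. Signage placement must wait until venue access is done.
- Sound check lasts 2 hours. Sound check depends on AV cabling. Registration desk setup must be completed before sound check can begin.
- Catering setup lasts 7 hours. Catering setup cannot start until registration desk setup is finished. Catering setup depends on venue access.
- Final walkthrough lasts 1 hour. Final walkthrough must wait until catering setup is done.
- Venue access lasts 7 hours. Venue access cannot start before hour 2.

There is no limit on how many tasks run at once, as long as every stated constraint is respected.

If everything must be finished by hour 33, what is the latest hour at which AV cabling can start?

Final walkthrough must finish by hour 33; it takes 1 hour, so it must start by 33 − 1 = hour 32.
Since final walkthrough (must start by hour 32) depends on it, catering setup must finish by hour 32. Backing off its 7-hour duration gives a latest start of hour 25.
Nothing follows sound check; the deadline of hour 33 is its only limit. It must start by 33 − 2 = hour 31.
For registration desk setup: catering setup (must start by hour 25); sound check (must start by hour 31). The most restrictive is hour 25; with an 8-hour duration, registration desk setup must start by hour 17.
Signage placement has no dependents, so it just needs to finish by hour 33. Starting by 33 − 7 = hour 26 achieves that.
For AV cabling: registration desk setup (must start by hour 17, minus 1-hour gap → hour 16); signage placement (must start by hour 26); sound check (must start by hour 31). The most restrictive is hour 16; with a 5-hour duration, AV cabling must start by hour 11.

11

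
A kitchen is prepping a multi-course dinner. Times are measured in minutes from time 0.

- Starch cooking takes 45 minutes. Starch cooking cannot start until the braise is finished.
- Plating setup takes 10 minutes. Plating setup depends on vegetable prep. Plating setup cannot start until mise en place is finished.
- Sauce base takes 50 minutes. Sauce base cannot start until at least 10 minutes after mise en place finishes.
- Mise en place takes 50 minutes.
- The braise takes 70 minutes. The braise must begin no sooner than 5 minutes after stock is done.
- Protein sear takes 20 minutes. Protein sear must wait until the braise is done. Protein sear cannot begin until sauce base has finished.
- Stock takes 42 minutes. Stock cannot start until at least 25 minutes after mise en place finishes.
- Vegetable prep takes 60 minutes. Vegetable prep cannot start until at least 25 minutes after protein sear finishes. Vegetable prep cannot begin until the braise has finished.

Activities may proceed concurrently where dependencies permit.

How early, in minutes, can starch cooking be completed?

237

Mise en place has no prerequisites, so it starts at minute 0 and finishes at minute 50.
Stock cannot begin until mise en place (finishes minute 50, plus 25-minute gap → minute 75). It runs from minute 75 to 75 + 42 = minute 117.
After stock (finishes minute 117, plus 5-minute gap → minute 122), the braise can start at minute 122 and finishes at minute 192.
Starch cooking waits on the braise (finishes minute 192), so it starts at minute 192 and finishes at 192 + 45 = minute 237.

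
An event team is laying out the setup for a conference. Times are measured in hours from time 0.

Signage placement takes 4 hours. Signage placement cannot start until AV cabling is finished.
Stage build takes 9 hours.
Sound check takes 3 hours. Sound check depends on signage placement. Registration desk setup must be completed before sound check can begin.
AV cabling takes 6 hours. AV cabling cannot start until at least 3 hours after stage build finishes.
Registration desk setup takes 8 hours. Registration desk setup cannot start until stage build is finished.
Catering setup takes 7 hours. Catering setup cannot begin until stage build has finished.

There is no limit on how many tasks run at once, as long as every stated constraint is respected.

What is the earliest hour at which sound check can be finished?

25

Nothing blocks stage build, so it runs from hour 0 to hour 9.
After stage build (finishes hour 9), registration desk setup can start at hour 9 and finishes at hour 17.
AV cabling cannot begin until stage build (finishes hour 9, plus 3-hour gap → hour 12). It runs from hour 12 to 12 + 6 = hour 18.
After AV cabling (finishes hour 18), signage placement can start at hour 18 and finishes at hour 22.
Sound check has to wait for signage placement (finishes hour 22); registration desk setup (finishes hour 17). The latest of these is hour 22, so sound check runs hour 22 to 22 + 3 = hour 25.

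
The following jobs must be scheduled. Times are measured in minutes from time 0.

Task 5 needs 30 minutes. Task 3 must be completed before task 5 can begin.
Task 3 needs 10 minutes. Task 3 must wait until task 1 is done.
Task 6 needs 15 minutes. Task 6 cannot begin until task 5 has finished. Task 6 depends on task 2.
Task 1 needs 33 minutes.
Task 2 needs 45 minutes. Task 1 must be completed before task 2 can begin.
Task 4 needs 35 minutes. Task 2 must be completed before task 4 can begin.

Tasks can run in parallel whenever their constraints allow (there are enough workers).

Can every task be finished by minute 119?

Yes

Nothing blocks task 1, so it runs from minute 0 to minute 33.
Task 3 cannot begin until task 1 (finishes minute 33). It runs from minute 33 to 33 + 10 = minute 43.
Task 5 waits on task 3 (finishes minute 43), so it starts at minute 43 and finishes at 43 + 30 = minute 73.
Task 2 waits on task 1 (finishes minute 33), so it starts at minute 33 and finishes at 33 + 45 = minute 78.
Task 6 needs all of task 5 (finishes minute 73); task 2 (finishes minute 78). That puts its earliest start at minute 78; it finishes at 78 + 15 = minute 93.
Task 4 waits on task 2 (finishes minute 78), so it starts at minute 78 and finishes at 78 + 35 = minute 113.
Every task is finished by minute 113, which is no later than the deadline of 119, so the schedule is feasible.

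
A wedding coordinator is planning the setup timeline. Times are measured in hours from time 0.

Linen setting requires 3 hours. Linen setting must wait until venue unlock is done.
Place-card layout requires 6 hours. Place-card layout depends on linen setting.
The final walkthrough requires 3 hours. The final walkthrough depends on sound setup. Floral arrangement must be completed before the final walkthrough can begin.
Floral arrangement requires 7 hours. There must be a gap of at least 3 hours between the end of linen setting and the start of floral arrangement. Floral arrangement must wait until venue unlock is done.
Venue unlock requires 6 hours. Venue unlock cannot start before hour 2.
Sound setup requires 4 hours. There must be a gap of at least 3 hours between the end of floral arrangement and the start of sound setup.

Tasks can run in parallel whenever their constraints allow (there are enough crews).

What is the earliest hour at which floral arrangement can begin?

Venue unlock cannot begin until its own release at hour 2. It runs from hour 2 to 2 + 6 = hour 8.
Linen setting cannot begin until venue unlock (finishes hour 8). It runs from hour 8 to 8 + 3 = hour 11.
Floral arrangement waits on linen setting (finishes hour 11, plus 3-hour gap → hour 14); venue unlock (finishes hour 8). The latest of these is hour 14, which is the earliest floral arrangement can start.

14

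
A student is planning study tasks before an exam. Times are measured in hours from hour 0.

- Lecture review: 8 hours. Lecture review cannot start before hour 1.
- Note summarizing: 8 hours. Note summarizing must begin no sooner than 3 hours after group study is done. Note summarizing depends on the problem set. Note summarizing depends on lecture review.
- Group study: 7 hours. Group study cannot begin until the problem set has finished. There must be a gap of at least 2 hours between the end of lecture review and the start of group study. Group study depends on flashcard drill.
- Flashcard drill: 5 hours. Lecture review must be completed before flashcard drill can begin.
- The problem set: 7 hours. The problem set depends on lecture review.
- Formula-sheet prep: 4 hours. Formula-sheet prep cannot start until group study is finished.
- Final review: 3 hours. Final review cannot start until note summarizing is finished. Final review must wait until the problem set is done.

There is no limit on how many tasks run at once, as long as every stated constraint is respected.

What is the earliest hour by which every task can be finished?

Lecture review waits on its own release at hour 1, so it starts at hour 1 and finishes at 1 + 8 = hour 9.
Flashcard drill waits on lecture review (finishes hour 9), so it starts at hour 9 and finishes at 9 + 5 = hour 14.
The problem set waits on lecture review (finishes hour 9), so it starts at hour 9 and finishes at 9 + 7 = hour 16.
Group study cannot start until the problem set (finishes hour 16); lecture review (finishes hour 9, plus 2-hour gap → hour 11); flashcard drill (finishes hour 14). The controlling bound is hour 16, so group study finishes at 16 + 7 = hour 23.
Formula-sheet prep waits on group study (finishes hour 23), so it starts at hour 23 and finishes at 23 + 4 = hour 27.
For note summarizing: group study (finishes hour 23, plus 3-hour gap → hour 26); the problem set (finishes hour 16); lecture review (finishes hour 9). Taking the maximum gives a start of hour 26, and it finishes at 26 + 8 = hour 34.
Final review needs all of note summarizing (finishes hour 34); the problem set (finishes hour 16). That puts its earliest start at hour 34; it finishes at 34 + 3 = hour 37.
All tasks are finished once the last one completes. Finish times: Lecture review at 9, The problem set at 16, Flashcard drill at 14, Group study at 23, Note summarizing at 34, Formula-sheet prep at 27, Final review at 37. The latest is hour 37.

37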